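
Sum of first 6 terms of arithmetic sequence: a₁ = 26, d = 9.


aₙ = 26 + (6-1)×9 = 71
Sₙ = n(a₁+aₙ)/2 = 6×(26+71)/2
= 6×97/2 = 291

S_6 = 291


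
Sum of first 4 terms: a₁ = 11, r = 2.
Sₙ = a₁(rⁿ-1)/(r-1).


Sₙ = 11×(2^4 - 1)/(2 - 1)
= 11×(16 - 1)/1
= 11×15/1
= 165

S_4 = 165


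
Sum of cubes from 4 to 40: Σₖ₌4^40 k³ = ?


Σₖ₌4^40 k³ = [40·41/2]² − [3·4/2]²
= 672400 − 36 = 672364

Σk³ = 672364


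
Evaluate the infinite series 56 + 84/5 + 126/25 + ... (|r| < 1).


S∞ = a₁/(1-r) = 56/(1 - 3/10)
= 56/(7/10)
= 80

S∞ = 80


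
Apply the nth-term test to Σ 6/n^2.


lim(n→∞) 6/n^2 = 0
lim aₙ = 0 → nth-term test is INCONCLUSIVE
(Need other tests; this is actually a convergent p-series with p=2 > 1)

Inconclusive (lim aₙ = 0; need another test)


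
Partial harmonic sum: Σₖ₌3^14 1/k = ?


Σₖ₌3^14 1/k = 1/3 + 1/4 + 1/5 + ... + 1/14
= 631193/360360
≈ 1.7516

Sum = 631193/360360 ≈ 1.7516


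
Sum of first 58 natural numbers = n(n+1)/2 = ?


n(n+1)/2 = 58×59/2 = 3422/2 = 1711

Σk = 1711


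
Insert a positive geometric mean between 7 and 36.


GM = √(7×36) = √252 = 15.8745

GM = 15.8745


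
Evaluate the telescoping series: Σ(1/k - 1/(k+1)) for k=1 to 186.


Telescoping: adjacent terms cancel.
= 1/1 - 1/187
= 1 - 1/187 = 186/187

Sum = 186/187


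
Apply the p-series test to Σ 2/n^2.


p-series test: Σ c/n^p converges if p > 1, diverges if p ≤ 1 (constant c > 0 doesn't affect convergence).
p = 2
2 > 1 → CONVERGES

Converges (p = 2 > 1)


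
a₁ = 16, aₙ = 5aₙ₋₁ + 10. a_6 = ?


Computing step by step:
a_1 = 16
a_2 = 90
a_3 = 460
a_4 = 2310
a_5 = 11560
a_6 = 57810


a_6 = 57810


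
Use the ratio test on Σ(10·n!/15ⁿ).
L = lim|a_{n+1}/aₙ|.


aₙ = 10·n!/15^n
a_{n+1}/aₙ = (n+1)!/15^(n+1) × 15^n/n!  (constant 10 cancels)
= (n+1)/15
L = lim(n→∞) (n+1)/15 = ∞
L > 1 → series DIVERGES

Diverges (ratio test: L = ∞ > 1)


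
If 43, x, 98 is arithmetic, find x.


AM = (43 + 98)/2 = 141/2 = 70.5

AM = 70.5


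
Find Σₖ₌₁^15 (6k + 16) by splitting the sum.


Σ(6k+16) = 6·Σk + 16·n
= 6·120 + 16·15
= 720 + 240 = 960

Σ = 960


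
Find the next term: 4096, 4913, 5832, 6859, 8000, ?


Pattern: perfect cubes: n³
Terms: 4096, 4913, 5832, 6859, 8000
Next term = 9261

Next term = 9261


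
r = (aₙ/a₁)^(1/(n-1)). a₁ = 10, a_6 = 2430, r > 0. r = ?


r^(n-1) = aₙ/a₁
r^5 = 2430/10 = 243
r = 243^(1/5)
= 3

r = 3


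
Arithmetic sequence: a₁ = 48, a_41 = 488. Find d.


d = (aₙ - a₁)/(n-1)
= (488 - 48)/(41-1)
= 440/40 = 11

d = 11


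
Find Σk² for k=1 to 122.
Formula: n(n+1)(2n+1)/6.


n = 122
n(n+1)(2n+1)/6 = 122×123×245/6
= 3676470/6 = 612745

Σk² = 612745


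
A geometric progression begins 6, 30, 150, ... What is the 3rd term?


aₙ = a₁·r^(n-1)
= 6×5^2
= 6×25
= 150

a_3 = 150


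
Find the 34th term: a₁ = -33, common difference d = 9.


aₙ = a₁ + (n-1)d
= -33 + (34-1)×9
= -33 + 297
= 264

a_34 = 264


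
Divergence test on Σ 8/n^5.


lim(n→∞) 8/n^5 = 0
lim aₙ = 0 → nth-term test is INCONCLUSIVE
(Need other tests; this is actually a convergent p-series with p=5 > 1)

Inconclusive (lim aₙ = 0; need another test)


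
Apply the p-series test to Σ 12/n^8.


p-series test: Σ c/n^p converges if p > 1, diverges if p ≤ 1 (constant c > 0 doesn't affect convergence).
p = 8
8 > 1 → CONVERGES

Converges (p = 8 > 1)


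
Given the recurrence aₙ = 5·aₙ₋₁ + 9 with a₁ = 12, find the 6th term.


Computing step by step:
a_1 = 12
a_2 = 69
a_3 = 354
a_4 = 1779
a_5 = 8904
a_6 = 44529


a_6 = 44529


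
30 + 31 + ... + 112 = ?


Σₖ₌30^112 k = Σₖ₌₁^112 k − Σₖ₌₁^29 k
= 112·113/2 − 29·30/2
= 6328 − 435 = 5893

Σk = 5893


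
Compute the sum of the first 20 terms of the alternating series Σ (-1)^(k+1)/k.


S = 1 - 1/2 + 1/3 - 1/4 + 1/5 - 1/6 + 1/7 - 1/8 ± ...
= 0.6688
(Full series converges to +ln(2) ≈ +0.6931)

S_20 = 0.6688


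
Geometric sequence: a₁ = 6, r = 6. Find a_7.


aₙ = a₁·r^(n-1)
= 6×6^6
= 6×46656
= 279936

a_7 = 279936


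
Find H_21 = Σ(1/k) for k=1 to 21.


H_21 = 1/1 + 1/2 + 1/3 + ... + 1/21
= 18858053/5173168
≈ 3.6454

H_21 = 18858053/5173168 ≈ 3.6454


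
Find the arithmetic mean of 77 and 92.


AM = (77 + 92)/2 = 169/2 = 84.5

AM = 84.5


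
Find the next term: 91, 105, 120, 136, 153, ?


Pattern: triangular numbers: n(n+1)/2
Terms: 91, 105, 120, 136, 153
Next term = 171

Next term = 171


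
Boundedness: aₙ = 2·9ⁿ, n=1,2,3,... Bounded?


aₙ = 2·9ⁿ → as n→∞, aₙ→∞ (since base 9 > 1)
No finite upper bound exists
The sequence is UNBOUNDED

Unbounded (aₙ → ∞ as n → ∞)


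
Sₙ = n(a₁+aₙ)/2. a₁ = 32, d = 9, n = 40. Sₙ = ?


aₙ = 32 + (40-1)×9 = 383
Sₙ = n(a₁+aₙ)/2 = 40×(32+383)/2
= 40×415/2 = 8300

S_40 = 8300


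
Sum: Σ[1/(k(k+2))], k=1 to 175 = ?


1/(k(k+2)) = (1/2)·(1/k - 1/(k+2)) (partial fractions)
Telescoping: Σ = (1/2)·(1 + 1/2 - 1/176 - 1/177) = 46375/62304

Sum = 46375/62304


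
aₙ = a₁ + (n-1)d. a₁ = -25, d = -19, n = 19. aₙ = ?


aₙ = a₁ + (n-1)d
= -25 + (19-1)×-19
= -25 - 342
= -367

a_19 = -367


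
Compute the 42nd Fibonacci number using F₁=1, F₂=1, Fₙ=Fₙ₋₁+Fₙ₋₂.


Fibonacci sequence: 1, 1, 2, 3, 5, 8, 13, 21, 34, 55, 89, ...
F(42) = 267914296

F(42) = 267914296


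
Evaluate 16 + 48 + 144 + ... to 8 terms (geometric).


Sₙ = 16×(3^8 - 1)/(3 - 1)
= 16×(6561 - 1)/2
= 16×6560/2
= 52480

S_8 = 52480


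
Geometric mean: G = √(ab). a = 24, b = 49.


GM = √(24×49) = √1176 = 34.2929

GM = 34.2929


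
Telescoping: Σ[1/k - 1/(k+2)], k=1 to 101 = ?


Telescoping with gap 2: two head and two tail terms survive.
= (1 + 1/2) - (1/102 + 1/103)
= 3/2 - 1/102 - 1/103 = 7777/5253

Sum = 7777/5253


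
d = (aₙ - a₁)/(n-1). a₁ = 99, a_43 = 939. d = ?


d = (aₙ - a₁)/(n-1)
= (939 - 99)/(43-1)
= 840/42 = 20

d = 20


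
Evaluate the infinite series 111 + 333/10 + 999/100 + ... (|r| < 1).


S∞ = a₁/(1-r) = 111/(1 - 3/10)
= 111/(7/10)
= 1110/7

S∞ = 1110/7


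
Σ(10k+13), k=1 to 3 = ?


Σ(10k+13) = 10·Σk + 13·n
= 10·6 + 13·3
= 60 + 39 = 99

Σ = 99


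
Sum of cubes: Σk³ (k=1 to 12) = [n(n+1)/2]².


n(n+1)/2 = 12×13/2 = 78
Σk³ = 78² = 6084

Σk³ = 6084


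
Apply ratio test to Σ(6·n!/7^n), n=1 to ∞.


aₙ = 6·n!/7^n
a_{n+1}/aₙ = (n+1)!/7^(n+1) × 7^n/n!  (constant 6 cancels)
= (n+1)/7
L = lim(n→∞) (n+1)/7 = ∞
L > 1 → series DIVERGES

Diverges (ratio test: L = ∞ > 1)


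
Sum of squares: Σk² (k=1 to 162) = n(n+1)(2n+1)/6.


n = 162
n(n+1)(2n+1)/6 = 162×163×325/6
= 8581950/6 = 1430325

Σk² = 1430325


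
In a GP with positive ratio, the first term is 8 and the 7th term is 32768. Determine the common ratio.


r^(n-1) = aₙ/a₁
r^6 = 32768/8 = 4096
r = 4096^(1/6)
= ±4; taking r > 0 gives r = 4

r = 4


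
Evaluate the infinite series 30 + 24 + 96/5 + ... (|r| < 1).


S∞ = a₁/(1-r) = 30/(1 - 4/5)
= 30/(1/5)
= 150

S∞ = 150


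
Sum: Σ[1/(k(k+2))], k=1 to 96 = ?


1/(k(k+2)) = (1/2)·(1/k - 1/(k+2)) (partial fractions)
Telescoping: Σ = (1/2)·(1 + 1/2 - 1/97 - 1/98) = 3516/4753

Sum = 3516/4753


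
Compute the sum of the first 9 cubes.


n(n+1)/2 = 9×10/2 = 45
Σk³ = 45² = 2025

Σk³ = 2025


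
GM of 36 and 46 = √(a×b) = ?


GM = √(36×46) = √1656 = 40.694

GM = 40.694


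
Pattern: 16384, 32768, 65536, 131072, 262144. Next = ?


Pattern: powers of 2: 2ⁿ
Terms: 16384, 32768, 65536, 131072, 262144
Next term = 524288

Next term = 524288


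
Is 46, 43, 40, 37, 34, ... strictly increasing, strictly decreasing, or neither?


Differences: -3, -3, -3, -3
All differences < 0 → strictly DECREASING

Monotonically decreasing


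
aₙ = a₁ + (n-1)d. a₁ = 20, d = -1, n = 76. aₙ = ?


aₙ = a₁ + (n-1)d
= 20 + (76-1)×-1
= 20 - 75
= -55

a_76 = -55


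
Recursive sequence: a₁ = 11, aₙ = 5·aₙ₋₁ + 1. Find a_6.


Computing step by step:
a_1 = 11
a_2 = 56
a_3 = 281
a_4 = 1406
a_5 = 7031
a_6 = 35156


a_6 = 35156


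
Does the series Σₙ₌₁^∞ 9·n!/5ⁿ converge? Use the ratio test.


aₙ = 9·n!/5^n
a_{n+1}/aₙ = (n+1)!/5^(n+1) × 5^n/n!  (constant 9 cancels)
= (n+1)/5
L = lim(n→∞) (n+1)/5 = ∞
L > 1 → series DIVERGES

Diverges (ratio test: L = ∞ > 1)


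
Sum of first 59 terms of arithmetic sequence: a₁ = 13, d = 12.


aₙ = 13 + (59-1)×12 = 709
Sₙ = n(a₁+aₙ)/2 = 59×(13+709)/2
= 59×722/2 = 21299

S_59 = 21299


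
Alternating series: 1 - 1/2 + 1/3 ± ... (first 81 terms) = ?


S = 1 - 1/2 + 1/3 - 1/4 + 1/5 - 1/6 + 1/7 - 1/8 ± ...
= 0.6993
(Full series converges to +ln(2) ≈ +0.6931)

S_81 = 0.6993


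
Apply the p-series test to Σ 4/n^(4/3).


p-series test: Σ c/n^p converges if p > 1, diverges if p ≤ 1 (constant c > 0 doesn't affect convergence).
p = 4/3
4/3 > 1 → CONVERGES

Converges (p = 4/3 > 1)


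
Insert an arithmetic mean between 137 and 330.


AM = (137 + 330)/2 = 467/2 = 233.5

AM = 233.5


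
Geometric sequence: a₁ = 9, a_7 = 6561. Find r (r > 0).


r^(n-1) = aₙ/a₁
r^6 = 6561/9 = 729
r = 729^(1/6)
= ±3; taking r > 0 gives r = 3

r = 3


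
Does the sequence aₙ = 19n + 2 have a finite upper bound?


aₙ = 19n + 2 → as n→∞, aₙ→∞
No finite upper bound exists
The sequence is UNBOUNDED

Unbounded (aₙ → ∞ as n → ∞)


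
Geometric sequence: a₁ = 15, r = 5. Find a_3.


aₙ = a₁·r^(n-1)
= 15×5^2
= 15×25
= 375

a_3 = 375


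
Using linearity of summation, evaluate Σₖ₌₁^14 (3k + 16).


Σ(3k+16) = 3·Σk + 16·n
= 3·105 + 16·14
= 315 + 224 = 539

Σ = 539


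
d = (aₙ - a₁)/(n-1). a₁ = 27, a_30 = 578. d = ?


d = (aₙ - a₁)/(n-1)
= (578 - 27)/(30-1)
= 551/29 = 19

d = 19


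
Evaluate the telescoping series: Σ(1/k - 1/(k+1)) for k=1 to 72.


Telescoping: adjacent terms cancel.
= 1/1 - 1/73
= 1 - 1/73 = 72/73

Sum = 72/73


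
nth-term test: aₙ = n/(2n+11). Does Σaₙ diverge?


lim(n→∞) n/(2n+11) = 1/2 = 1/2  (divide numerator and denominator by n)
lim aₙ = 1/2 ≠ 0 → series DIVERGES

Diverges (lim aₙ = 1/2 ≠ 0)


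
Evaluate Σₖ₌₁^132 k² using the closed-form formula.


n = 132
n(n+1)(2n+1)/6 = 132×133×265/6
= 4652340/6 = 775390

Σk² = 775390


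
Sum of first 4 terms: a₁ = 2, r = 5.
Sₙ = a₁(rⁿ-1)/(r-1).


Sₙ = 2×(5^4 - 1)/(5 - 1)
= 2×(625 - 1)/4
= 2×624/4
= 312

S_4 = 312


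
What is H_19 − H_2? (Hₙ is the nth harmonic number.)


Σₖ₌3^19 1/k = 1/3 + 1/4 + 1/5 + ... + 1/19
= 158899519/77597520
≈ 2.0477

Sum = 158899519/77597520 ≈ 2.0477


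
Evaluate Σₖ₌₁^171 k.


n(n+1)/2 = 171×172/2 = 29412/2 = 14706

Σk = 14706


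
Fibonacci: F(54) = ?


Fibonacci sequence: 1, 1, 2, 3, 5, 8, 13, 21, 34, 55, 89, ...
F(54) = 86267571272

F(54) = 86267571272


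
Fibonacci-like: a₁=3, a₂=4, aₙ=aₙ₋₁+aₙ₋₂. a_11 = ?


Computing iteratively: 3, 4, 7, 11, 18, 29, 47, 76, 123, 199, 322
a_11 = 322

a_11 = 322


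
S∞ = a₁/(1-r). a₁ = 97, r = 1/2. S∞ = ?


S∞ = a₁/(1-r) = 97/(1 - 1/2)
= 97/(1/2)
= 194

S∞ = 194


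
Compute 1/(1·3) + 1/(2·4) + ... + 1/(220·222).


1/(k(k+2)) = (1/2)·(1/k - 1/(k+2)) (partial fractions)
Telescoping: Σ = (1/2)·(1 + 1/2 - 1/221 - 1/222) = 36575/49062

Sum = 36575/49062


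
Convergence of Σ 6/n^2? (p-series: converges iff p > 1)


p-series test: Σ c/n^p converges if p > 1, diverges if p ≤ 1 (constant c > 0 doesn't affect convergence).
p = 2
2 > 1 → CONVERGES

Converges (p = 2 > 1)


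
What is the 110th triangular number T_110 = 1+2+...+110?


n(n+1)/2 = 110×111/2 = 12210/2 = 6105

Σk = 6105


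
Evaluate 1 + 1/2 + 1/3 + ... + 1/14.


H_14 = 1/1 + 1/2 + 1/3 + ... + 1/14
= 1171733/360360
≈ 3.2516

H_14 = 1171733/360360 ≈ 3.2516


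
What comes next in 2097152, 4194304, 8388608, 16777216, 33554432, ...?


Pattern: powers of 2: 2ⁿ
Terms: 2097152, 4194304, 8388608, 16777216, 33554432
Next term = 67108864

Next term = 67108864


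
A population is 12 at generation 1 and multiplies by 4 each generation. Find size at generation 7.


aₙ = a₁·r^(n-1)
= 12×4^6
= 12×4096
= 49152

a_7 = 49152


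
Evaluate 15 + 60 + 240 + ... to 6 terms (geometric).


Sₙ = 15×(4^6 - 1)/(4 - 1)
= 15×(4096 - 1)/3
= 15×4095/3
= 20475

S_6 = 20475


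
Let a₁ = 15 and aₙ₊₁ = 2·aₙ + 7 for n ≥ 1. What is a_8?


Computing step by step:
a_1 = 15
a_2 = 37
a_3 = 81
a_4 = 169
a_5 = 345
a_6 = 697
a_7 = 1401
a_8 = 2809


a_8 = 2809


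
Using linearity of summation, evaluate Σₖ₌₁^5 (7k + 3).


Σ(7k+3) = 7·Σk + 3·n
= 7·15 + 3·5
= 105 + 15 = 120

Σ = 120


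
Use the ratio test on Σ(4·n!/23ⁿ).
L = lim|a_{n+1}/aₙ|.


aₙ = 4·n!/23^n
a_{n+1}/aₙ = (n+1)!/23^(n+1) × 23^n/n!  (constant 4 cancels)
= (n+1)/23
L = lim(n→∞) (n+1)/23 = ∞
L > 1 → series DIVERGES

Diverges (ratio test: L = ∞ > 1)


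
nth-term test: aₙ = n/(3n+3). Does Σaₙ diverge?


lim(n→∞) n/(3n+3) = 1/3 = 1/3  (divide numerator and denominator by n)
lim aₙ = 1/3 ≠ 0 → series DIVERGES

Diverges (lim aₙ = 1/3 ≠ 0)


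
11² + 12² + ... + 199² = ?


Σₖ₌11^199 k² = Σₖ₌₁^199 k² − Σₖ₌₁^10 k²
= 199·200·399/6 − 10·11·21/6
= 2646700 − 385 = 2646315

Σk² = 2646315


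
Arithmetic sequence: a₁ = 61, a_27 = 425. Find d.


d = (aₙ - a₁)/(n-1)
= (425 - 61)/(27-1)
= 364/26 = 14

d = 14


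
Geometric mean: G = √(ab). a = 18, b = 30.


GM = √(18×30) = √540 = 23.2379

GM = 23.2379


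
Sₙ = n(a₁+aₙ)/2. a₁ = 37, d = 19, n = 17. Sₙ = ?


aₙ = 37 + (17-1)×19 = 341
Sₙ = n(a₁+aₙ)/2 = 17×(37+341)/2
= 17×378/2 = 3213

S_17 = 3213


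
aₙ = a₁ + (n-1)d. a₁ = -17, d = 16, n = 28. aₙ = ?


aₙ = a₁ + (n-1)d
= -17 + (28-1)×16
= -17 + 432
= 415

a_28 = 415


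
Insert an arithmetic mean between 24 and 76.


AM = (24 + 76)/2 = 100/2 = 50

AM = 50


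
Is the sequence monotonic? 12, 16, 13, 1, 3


Differences: 4, -3, -12, 2
Difference at position 1 is +4 (> 0) but position 2 is -3 (< 0) — sequence both rises and falls
→ NOT monotonic

Not monotonic


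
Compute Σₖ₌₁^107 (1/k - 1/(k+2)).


Telescoping with gap 2: two head and two tail terms survive.
= (1 + 1/2) - (1/108 + 1/109)
= 3/2 - 1/108 - 1/109 = 17441/11772

Sum = 17441/11772


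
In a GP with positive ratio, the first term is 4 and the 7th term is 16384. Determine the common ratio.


r^(n-1) = aₙ/a₁
r^6 = 16384/4 = 4096
r = 4096^(1/6)
= ±4; taking r > 0 gives r = 4

r = 4


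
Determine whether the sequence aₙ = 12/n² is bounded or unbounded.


a₁ = 12, a₂ = 12/4, a₃ = 12/9, ...
0 < aₙ ≤ 12 for all n ≥ 1
The sequence IS bounded

Bounded (0 < aₙ ≤ 12)


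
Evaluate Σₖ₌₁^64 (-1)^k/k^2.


S = -1 + 1/4 - 1/9 + 1/16 - 1/25 + 1/36 - 1/49 + 1/64 ± ...
= -0.8223
(Full series converges to -π²/12 ≈ -0.8225)

S_64 = -0.8223


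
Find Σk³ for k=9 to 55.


Σₖ₌9^55 k³ = [55·56/2]² − [8·9/2]²
= 2371600 − 1296 = 2370304

Σk³ = 2370304


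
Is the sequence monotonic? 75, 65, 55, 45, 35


Differences: -10, -10, -10, -10
All differences < 0 → strictly DECREASING

Monotonically decreasing


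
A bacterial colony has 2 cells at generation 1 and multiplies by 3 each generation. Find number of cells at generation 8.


aₙ = a₁·r^(n-1)
= 2×3^7
= 2×2187
= 4374

a_8 = 4374


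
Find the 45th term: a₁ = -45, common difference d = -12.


aₙ = a₁ + (n-1)d
= -45 + (45-1)×-12
= -45 - 528
= -573

a_45 = -573


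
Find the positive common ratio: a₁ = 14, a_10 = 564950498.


r^(n-1) = aₙ/a₁
r^9 = 564950498/14 = 40353607
r = 40353607^(1/9)
= 7

r = 7


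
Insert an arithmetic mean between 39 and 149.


AM = (39 + 149)/2 = 188/2 = 94

AM = 94


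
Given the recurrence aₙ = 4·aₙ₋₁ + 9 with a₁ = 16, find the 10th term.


Computing step by step:
a_1 = 16
a_2 = 73
a_3 = 301
a_4 = 1213
a_5 = 4861
a_6 = 19453
a_7 = 77821
a_8 = 311293
a_9 = 1245181
a_10 = 4980733


a_10 = 4980733


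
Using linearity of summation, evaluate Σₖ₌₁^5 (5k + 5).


Σ(5k+5) = 5·Σk + 5·n
= 5·15 + 5·5
= 75 + 25 = 100

Σ = 100


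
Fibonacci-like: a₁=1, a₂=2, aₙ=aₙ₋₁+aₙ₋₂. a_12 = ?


Computing iteratively: 1, 2, 3, 5, 8, 13, 21, 34, 55, 89, 144, 233
a_12 = 233

a_12 = 233


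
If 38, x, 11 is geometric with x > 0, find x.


GM = √(38×11) = √418 = 20.445

GM = 20.445


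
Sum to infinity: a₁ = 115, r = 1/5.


S∞ = a₁/(1-r) = 115/(1 - 1/5)
= 115/(4/5)
= 575/4

S∞ = 575/4


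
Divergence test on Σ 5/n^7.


lim(n→∞) 5/n^7 = 0
lim aₙ = 0 → nth-term test is INCONCLUSIVE
(Need other tests; this is actually a convergent p-series with p=7 > 1)

Inconclusive (lim aₙ = 0; need another test)


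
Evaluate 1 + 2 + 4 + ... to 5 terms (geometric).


Sₙ = 1×(2^5 - 1)/(2 - 1)
= 1×(32 - 1)/1
= 1×31/1
= 31

S_5 = 31


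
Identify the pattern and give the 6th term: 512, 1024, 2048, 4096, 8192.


Pattern: powers of 2: 2ⁿ
Terms: 512, 1024, 2048, 4096, 8192
Next term = 16384

Next term = 16384


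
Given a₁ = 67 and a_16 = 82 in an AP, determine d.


d = (aₙ - a₁)/(n-1)
= (82 - 67)/(16-1)
= 15/15 = 1

d = 1


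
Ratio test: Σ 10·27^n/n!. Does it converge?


aₙ = 10·27^n/n!
a_{n+1}/aₙ = 27^(n+1)/(n+1)! × n!/27^n  (constant 10 cancels)
= 27/(n+1)
L = lim(n→∞) 27/(n+1) = 0
L < 1 → series CONVERGES

Converges (ratio test: L = 0 < 1)


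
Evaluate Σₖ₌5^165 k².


Σₖ₌5^165 k² = Σₖ₌₁^165 k² − Σₖ₌₁^4 k²
= 165·166·331/6 − 4·5·9/6
= 1511015 − 30 = 1510985

Σk² = 1510985


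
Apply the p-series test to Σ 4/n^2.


p-series test: Σ c/n^p converges if p > 1, diverges if p ≤ 1 (constant c > 0 doesn't affect convergence).
p = 2
2 > 1 → CONVERGES

Converges (p = 2 > 1)


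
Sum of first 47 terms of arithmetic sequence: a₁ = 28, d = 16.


aₙ = 28 + (47-1)×16 = 764
Sₙ = n(a₁+aₙ)/2 = 47×(28+764)/2
= 47×792/2 = 18612

S_47 = 18612


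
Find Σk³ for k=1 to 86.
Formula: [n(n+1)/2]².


n(n+1)/2 = 86×87/2 = 3741
Σk³ = 3741² = 13995081

Σk³ = 13995081


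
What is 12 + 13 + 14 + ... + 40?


Σₖ₌12^40 k = Σₖ₌₁^40 k − Σₖ₌₁^11 k
= 40·41/2 − 11·12/2
= 820 − 66 = 754

Σk = 754


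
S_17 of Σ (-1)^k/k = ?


S = -1 + 1/2 - 1/3 + 1/4 - 1/5 + 1/6 - 1/7 + 1/8 ± ...
= -0.7217
(Full series converges to -ln(2) ≈ -0.6931)

S_17 = -0.7217


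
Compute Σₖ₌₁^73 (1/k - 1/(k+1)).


Telescoping: adjacent terms cancel.
= 1/1 - 1/74
= 1 - 1/74 = 73/74

Sum = 73/74


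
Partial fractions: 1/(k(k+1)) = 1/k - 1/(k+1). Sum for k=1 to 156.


1/(k(k+1)) = 1/k - 1/(k+1) (partial fractions)
Telescoping: Σ = 1 - 1/157 = 156/157

Sum = 156/157


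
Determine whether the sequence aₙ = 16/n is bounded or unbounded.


a₁ = 16, a₂ = 16/2, a₃ = 16/3, ...
0 < aₙ ≤ 16 for all n ≥ 1
Lower bound: 0, Upper bound: 16
The sequence IS bounded

Bounded (0 < aₙ ≤ 16)


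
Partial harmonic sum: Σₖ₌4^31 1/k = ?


Σₖ₌4^31 1/k = 1/4 + 1/5 + 1/6 + ... + 1/31
= 158404333811557/72201776446800
≈ 2.1939

Sum = 158404333811557/72201776446800 ≈ 2.1939


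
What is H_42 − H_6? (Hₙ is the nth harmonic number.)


Σₖ₌7^42 1/k = 1/7 + 1/8 + 1/9 + ... + 1/42
= 5339216043075299/2844937529085600
≈ 1.8767

Sum = 5339216043075299/2844937529085600 ≈ 1.8767


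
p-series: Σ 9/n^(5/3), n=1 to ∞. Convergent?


p-series test: Σ c/n^p converges if p > 1, diverges if p ≤ 1 (constant c > 0 doesn't affect convergence).
p = 5/3
5/3 > 1 → CONVERGES

Converges (p = 5/3 > 1)


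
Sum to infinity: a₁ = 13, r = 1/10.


S∞ = a₁/(1-r) = 13/(1 - 1/10)
= 13/(9/10)
= 130/9

S∞ = 130/9


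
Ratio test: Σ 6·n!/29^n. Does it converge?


aₙ = 6·n!/29^n
a_{n+1}/aₙ = (n+1)!/29^(n+1) × 29^n/n!  (constant 6 cancels)
= (n+1)/29
L = lim(n→∞) (n+1)/29 = ∞
L > 1 → series DIVERGES

Diverges (ratio test: L = ∞ > 1)


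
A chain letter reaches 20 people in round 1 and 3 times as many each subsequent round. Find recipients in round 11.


aₙ = a₁·r^(n-1)
= 20×3^10
= 20×59049
= 1180980

a_11 = 1180980


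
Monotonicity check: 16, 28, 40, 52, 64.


Differences: 12, 12, 12, 12
All differences > 0 → strictly INCREASING

Monotonically increasing


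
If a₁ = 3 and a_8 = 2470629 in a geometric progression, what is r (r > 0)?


r^(n-1) = aₙ/a₁
r^7 = 2470629/3 = 823543
r = 823543^(1/7)
= 7

r = 7


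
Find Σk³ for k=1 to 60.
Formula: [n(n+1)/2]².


n(n+1)/2 = 60×61/2 = 1830
Σk³ = 1830² = 3348900

Σk³ = 3348900


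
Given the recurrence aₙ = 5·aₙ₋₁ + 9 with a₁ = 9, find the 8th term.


Computing step by step:
a_1 = 9
a_2 = 54
a_3 = 279
a_4 = 1404
a_5 = 7029
a_6 = 35154
a_7 = 175779
a_8 = 878904


a_8 = 878904


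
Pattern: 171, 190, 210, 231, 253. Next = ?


Pattern: triangular numbers: n(n+1)/2
Terms: 171, 190, 210, 231, 253
Next term = 276

Next term = 276


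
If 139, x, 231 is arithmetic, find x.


AM = (139 + 231)/2 = 370/2 = 185

AM = 185


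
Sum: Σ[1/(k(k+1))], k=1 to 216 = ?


1/(k(k+1)) = 1/k - 1/(k+1) (partial fractions)
Telescoping: Σ = 1 - 1/217 = 216/217

Sum = 216/217


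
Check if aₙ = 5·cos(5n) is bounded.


For all n, -1 ≤ cos(5n) ≤ 1, so -5 ≤ 5·cos(5n) ≤ 5
Lower bound: -5, Upper bound: 5
The sequence IS bounded

Bounded (-5 ≤ aₙ ≤ 5)


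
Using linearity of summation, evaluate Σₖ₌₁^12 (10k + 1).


Σ(10k+1) = 10·Σk + 1·n
= 10·78 + 1·12
= 780 + 12 = 792

Σ = 792


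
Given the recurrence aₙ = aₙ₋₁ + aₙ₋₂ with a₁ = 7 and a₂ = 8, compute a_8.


Computing iteratively: 7, 8, 15, 23, 38, 61, 99, 160
a_8 = 160

a_8 = 160


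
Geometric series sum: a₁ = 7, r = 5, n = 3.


Sₙ = 7×(5^3 - 1)/(5 - 1)
= 7×(125 - 1)/4
= 7×124/4
= 217

S_3 = 217


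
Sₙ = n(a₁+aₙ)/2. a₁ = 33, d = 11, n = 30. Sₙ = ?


aₙ = 33 + (30-1)×11 = 352
Sₙ = n(a₁+aₙ)/2 = 30×(33+352)/2
= 30×385/2 = 5775

S_30 = 5775


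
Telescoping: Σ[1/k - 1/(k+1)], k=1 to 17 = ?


Telescoping: adjacent terms cancel.
= 1/1 - 1/18
= 1 - 1/18 = 17/18

Sum = 17/18


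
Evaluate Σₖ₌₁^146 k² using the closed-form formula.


n = 146
n(n+1)(2n+1)/6 = 146×147×293/6
= 6288366/6 = 1048061

Σk² = 1048061


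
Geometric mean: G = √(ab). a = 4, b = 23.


GM = √(4×23) = √92 = 9.5917

GM = 9.5917


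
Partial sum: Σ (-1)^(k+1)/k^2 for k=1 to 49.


S = 1 - 1/4 + 1/9 - 1/16 + 1/25 - 1/36 + 1/49 - 1/64 ± ...
= 0.8227
(Full series converges to +π²/12 ≈ +0.8225)

S_49 = 0.8227


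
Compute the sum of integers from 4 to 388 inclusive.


Σₖ₌4^388 k = Σₖ₌₁^388 k − Σₖ₌₁^3 k
= 388·389/2 − 3·4/2
= 75466 − 6 = 75460

Σk = 75460


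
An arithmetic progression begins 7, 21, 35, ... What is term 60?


aₙ = a₁ + (n-1)d
= 7 + (60-1)×14
= 7 + 826
= 833

a_60 = 833


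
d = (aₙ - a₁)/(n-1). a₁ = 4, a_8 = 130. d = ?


d = (aₙ - a₁)/(n-1)
= (130 - 4)/(8-1)
= 126/7 = 18

d = 18


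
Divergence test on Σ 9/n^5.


lim(n→∞) 9/n^5 = 0
lim aₙ = 0 → nth-term test is INCONCLUSIVE
(Need other tests; this is actually a convergent p-series with p=5 > 1)

Inconclusive (lim aₙ = 0; need another test)


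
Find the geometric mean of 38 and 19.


GM = √(38×19) = √722 = 26.8701

GM = 26.8701


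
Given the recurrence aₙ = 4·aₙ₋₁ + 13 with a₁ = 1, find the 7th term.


Computing step by step:
a_1 = 1
a_2 = 17
a_3 = 81
a_4 = 337
a_5 = 1361
a_6 = 5457
a_7 = 21841


a_7 = 21841


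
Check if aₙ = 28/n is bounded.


a₁ = 28, a₂ = 28/2, a₃ = 28/3, ...
0 < aₙ ≤ 28 for all n ≥ 1
Lower bound: 0, Upper bound: 28
The sequence IS bounded

Bounded (0 < aₙ ≤ 28)


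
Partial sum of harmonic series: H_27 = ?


H_27 = 1/1 + 1/2 + 1/3 + ... + 1/27
= 312536252003/80313433200
≈ 3.8915

H_27 = 312536252003/80313433200 ≈ 3.8915


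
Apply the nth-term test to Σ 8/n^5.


lim(n→∞) 8/n^5 = 0
lim aₙ = 0 → nth-term test is INCONCLUSIVE
(Need other tests; this is actually a convergent p-series with p=5 > 1)

Inconclusive (lim aₙ = 0; need another test)


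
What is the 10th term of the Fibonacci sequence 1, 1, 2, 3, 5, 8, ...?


Fibonacci sequence: 1, 1, 2, 3, 5, 8, 13, 21, 34, 55
F(10) = 55

F(10) = 55


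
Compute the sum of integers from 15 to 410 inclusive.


Σₖ₌15^410 k = Σₖ₌₁^410 k − Σₖ₌₁^14 k
= 410·411/2 − 14·15/2
= 84255 − 105 = 84150

Σk = 84150


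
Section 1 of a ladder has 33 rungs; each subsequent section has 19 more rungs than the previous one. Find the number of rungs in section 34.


aₙ = a₁ + (n-1)d
= 33 + (34-1)×19
= 33 + 627
= 660

a_34 = 660


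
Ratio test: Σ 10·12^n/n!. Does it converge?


aₙ = 10·12^n/n!
a_{n+1}/aₙ = 12^(n+1)/(n+1)! × n!/12^n  (constant 10 cancels)
= 12/(n+1)
L = lim(n→∞) 12/(n+1) = 0
L < 1 → series CONVERGES

Converges (ratio test: L = 0 < 1)


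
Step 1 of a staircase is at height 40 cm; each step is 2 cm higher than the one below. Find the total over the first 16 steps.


aₙ = 40 + (16-1)×2 = 70
Sₙ = n(a₁+aₙ)/2 = 16×(40+70)/2
= 16×110/2 = 880

S_16 = 880


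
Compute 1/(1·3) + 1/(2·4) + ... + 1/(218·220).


1/(k(k+2)) = (1/2)·(1/k - 1/(k+2)) (partial fractions)
Telescoping: Σ = (1/2)·(1 + 1/2 - 1/219 - 1/220) = 71831/96360

Sum = 71831/96360


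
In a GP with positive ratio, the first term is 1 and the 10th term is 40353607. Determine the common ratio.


r^(n-1) = aₙ/a₁
r^9 = 40353607/1 = 40353607
r = 40353607^(1/9)
= 7

r = 7


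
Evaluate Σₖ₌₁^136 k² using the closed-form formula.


n = 136
n(n+1)(2n+1)/6 = 136×137×273/6
= 5086536/6 = 847756

Σk² = 847756


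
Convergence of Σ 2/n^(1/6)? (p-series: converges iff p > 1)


p-series test: Σ c/n^p converges if p > 1, diverges if p ≤ 1 (constant c > 0 doesn't affect convergence).
p = 1/6
1/6 ≤ 1 → DIVERGES

Diverges (p = 1/6 ≤ 1)


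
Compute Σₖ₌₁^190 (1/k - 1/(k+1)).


Telescoping: adjacent terms cancel.
= 1/1 - 1/191
= 1 - 1/191 = 190/191

Sum = 190/191


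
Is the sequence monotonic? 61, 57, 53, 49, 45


Differences: -4, -4, -4, -4
All differences < 0 → strictly DECREASING

Monotonically decreasing


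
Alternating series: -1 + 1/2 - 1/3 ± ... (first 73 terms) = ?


S = -1 + 1/2 - 1/3 + 1/4 - 1/5 + 1/6 - 1/7 + 1/8 ± ...
= -0.6999
(Full series converges to -ln(2) ≈ -0.6931)

S_73 = -0.6999


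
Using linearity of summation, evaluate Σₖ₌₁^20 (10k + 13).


Σ(10k+13) = 10·Σk + 13·n
= 10·210 + 13·20
= 2100 + 260 = 2360

Σ = 2360


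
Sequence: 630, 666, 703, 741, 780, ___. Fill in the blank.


Pattern: triangular numbers: n(n+1)/2
Terms: 630, 666, 703, 741, 780
Next term = 820

Next term = 820


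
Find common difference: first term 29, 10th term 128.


d = (aₙ - a₁)/(n-1)
= (128 - 29)/(10-1)
= 99/9 = 11

d = 11


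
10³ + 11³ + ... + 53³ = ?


Σₖ₌10^53 k³ = [53·54/2]² − [9·10/2]²
= 2047761 − 2025 = 2045736

Σk³ = 2045736


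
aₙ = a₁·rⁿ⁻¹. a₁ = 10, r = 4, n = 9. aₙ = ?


aₙ = a₁·r^(n-1)
= 10×4^8
= 10×65536
= 655360

a_9 = 655360


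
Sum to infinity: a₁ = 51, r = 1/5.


S∞ = a₁/(1-r) = 51/(1 - 1/5)
= 51/(4/5)
= 255/4

S∞ = 255/4


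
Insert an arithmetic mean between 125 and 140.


AM = (125 + 140)/2 = 265/2 = 132.5

AM = 132.5


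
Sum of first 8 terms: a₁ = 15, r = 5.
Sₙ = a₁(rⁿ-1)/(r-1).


Sₙ = 15×(5^8 - 1)/(5 - 1)
= 15×(390625 - 1)/4
= 15×390624/4
= 1464840

S_8 = 1464840


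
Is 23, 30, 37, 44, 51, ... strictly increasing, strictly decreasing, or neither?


Differences: 7, 7, 7, 7
All differences > 0 → strictly INCREASING

Monotonically increasing


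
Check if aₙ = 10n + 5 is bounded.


aₙ = 10n + 5 → as n→∞, aₙ→∞
No finite upper bound exists
The sequence is UNBOUNDED

Unbounded (aₙ → ∞ as n → ∞)


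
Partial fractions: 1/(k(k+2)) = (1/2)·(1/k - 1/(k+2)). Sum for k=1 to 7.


1/(k(k+2)) = (1/2)·(1/k - 1/(k+2)) (partial fractions)
Telescoping: Σ = (1/2)·(1 + 1/2 - 1/8 - 1/9) = 91/144

Sum = 91/144


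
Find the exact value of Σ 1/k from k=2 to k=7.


Σₖ₌2^7 1/k = 1/2 + 1/3 + 1/4 + 1/5 + 1/6 + 1/7
= 223/140
≈ 1.5929

Sum = 223/140 ≈ 1.5929


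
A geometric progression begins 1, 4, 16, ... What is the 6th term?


aₙ = a₁·r^(n-1)
= 1×4^5
= 1×1024
= 1024

a_6 = 1024


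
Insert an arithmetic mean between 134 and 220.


AM = (134 + 220)/2 = 354/2 = 177

AM = 177


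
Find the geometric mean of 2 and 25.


GM = √(2×25) = √50 = 7.0711

GM = 7.0711


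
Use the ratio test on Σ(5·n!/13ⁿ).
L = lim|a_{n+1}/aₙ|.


aₙ = 5·n!/13^n
a_{n+1}/aₙ = (n+1)!/13^(n+1) × 13^n/n!  (constant 5 cancels)
= (n+1)/13
L = lim(n→∞) (n+1)/13 = ∞
L > 1 → series DIVERGES

Diverges (ratio test: L = ∞ > 1)


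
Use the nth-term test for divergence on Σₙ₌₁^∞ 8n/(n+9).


lim(n→∞) 8n/(n+9) = 8/1 = 8  (divide numerator and denominator by n)
lim aₙ = 8 ≠ 0 → series DIVERGES

Diverges (lim aₙ = 8 ≠ 0)


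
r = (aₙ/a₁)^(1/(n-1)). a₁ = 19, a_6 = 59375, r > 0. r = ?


r^(n-1) = aₙ/a₁
r^5 = 59375/19 = 3125
r = 3125^(1/5)
= 5

r = 5


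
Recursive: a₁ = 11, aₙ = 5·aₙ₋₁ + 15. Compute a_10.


Computing step by step:
a_1 = 11
a_2 = 70
a_3 = 365
a_4 = 1840
a_5 = 9215
a_6 = 46090
a_7 = 230465
a_8 = 1152340
a_9 = 5761715
a_10 = 28808590


a_10 = 28808590


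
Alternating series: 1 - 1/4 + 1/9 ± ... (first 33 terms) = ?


S = 1 - 1/4 + 1/9 - 1/16 + 1/25 - 1/36 + 1/49 - 1/64 ± ...
= 0.8229
(Full series converges to +π²/12 ≈ +0.8225)

S_33 = 0.8229


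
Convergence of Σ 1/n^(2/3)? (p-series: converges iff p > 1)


p-series test: Σ c/n^p converges if p > 1, diverges if p ≤ 1 (constant c > 0 doesn't affect convergence).
p = 2/3
2/3 ≤ 1 → DIVERGES

Diverges (p = 2/3 ≤ 1)


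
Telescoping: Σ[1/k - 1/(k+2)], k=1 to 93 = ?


Telescoping with gap 2: two head and two tail terms survive.
= (1 + 1/2) - (1/94 + 1/95)
= 3/2 - 1/94 - 1/95 = 6603/4465

Sum = 6603/4465


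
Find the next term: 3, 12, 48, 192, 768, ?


Pattern: geometric (r=4)
Terms: 3, 12, 48, 192, 768
Next term = 3072

Next term = 3072


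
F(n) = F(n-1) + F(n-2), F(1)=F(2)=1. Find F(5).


Fibonacci sequence: 1, 1, 2, 3, 5
F(5) = 5

F(5) = 5


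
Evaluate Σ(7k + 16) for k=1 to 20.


Σ(7k+16) = 7·Σk + 16·n
= 7·210 + 16·20
= 1470 + 320 = 1790

Σ = 1790


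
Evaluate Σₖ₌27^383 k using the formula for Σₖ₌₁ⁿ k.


Σₖ₌27^383 k = Σₖ₌₁^383 k − Σₖ₌₁^26 k
= 383·384/2 − 26·27/2
= 73536 − 351 = 73185

Σk = 73185


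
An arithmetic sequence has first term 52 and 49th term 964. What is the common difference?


d = (aₙ - a₁)/(n-1)
= (964 - 52)/(49-1)
= 912/48 = 19

d = 19


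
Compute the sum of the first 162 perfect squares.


n = 162
n(n+1)(2n+1)/6 = 162×163×325/6
= 8581950/6 = 1430325

Σk² = 1430325


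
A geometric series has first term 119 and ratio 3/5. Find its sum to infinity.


S∞ = a₁/(1-r) = 119/(1 - 3/5)
= 119/(2/5)
= 595/2

S∞ = 595/2


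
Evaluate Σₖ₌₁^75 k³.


n(n+1)/2 = 75×76/2 = 2850
Σk³ = 2850² = 8122500

Σk³ = 8122500


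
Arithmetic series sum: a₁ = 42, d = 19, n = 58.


aₙ = 42 + (58-1)×19 = 1125
Sₙ = n(a₁+aₙ)/2 = 58×(42+1125)/2
= 58×1167/2 = 33843

S_58 = 33843


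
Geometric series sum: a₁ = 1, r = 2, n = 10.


Sₙ = 1×(2^10 - 1)/(2 - 1)
= 1×(1024 - 1)/1
= 1×1023/1
= 1023

S_10 = 1023


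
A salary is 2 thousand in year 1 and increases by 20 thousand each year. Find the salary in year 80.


aₙ = a₁ + (n-1)d
= 2 + (80-1)×20
= 2 + 1580
= 1582

a_80 = 1582


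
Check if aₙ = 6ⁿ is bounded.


aₙ = 6ⁿ → as n→∞, aₙ→∞ (since base 6 > 1)
No finite upper bound exists
The sequence is UNBOUNDED

Unbounded (aₙ → ∞ as n → ∞)


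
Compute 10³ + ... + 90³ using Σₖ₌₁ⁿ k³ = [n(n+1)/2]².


Σₖ₌10^90 k³ = [90·91/2]² − [9·10/2]²
= 16769025 − 2025 = 16767000

Σk³ = 16767000


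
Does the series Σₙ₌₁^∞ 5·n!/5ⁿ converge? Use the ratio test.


aₙ = 5·n!/5^n
a_{n+1}/aₙ = (n+1)!/5^(n+1) × 5^n/n!  (constant 5 cancels)
= (n+1)/5
L = lim(n→∞) (n+1)/5 = ∞
L > 1 → series DIVERGES

Diverges (ratio test: L = ∞ > 1)


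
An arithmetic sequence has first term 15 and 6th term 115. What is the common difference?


d = (aₙ - a₁)/(n-1)
= (115 - 15)/(6-1)
= 100/5 = 20

d = 20


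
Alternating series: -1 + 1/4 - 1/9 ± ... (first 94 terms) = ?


S = -1 + 1/4 - 1/9 + 1/16 - 1/25 + 1/36 - 1/49 + 1/64 ± ...
= -0.8224
(Full series converges to -π²/12 ≈ -0.8225)

S_94 = -0.8224


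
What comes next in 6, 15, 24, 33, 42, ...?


Pattern: arithmetic (d=9)
Terms: 6, 15, 24, 33, 42
Next term = 51

Next term = 51


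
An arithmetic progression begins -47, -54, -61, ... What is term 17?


aₙ = a₁ + (n-1)d
= -47 + (17-1)×-7
= -47 - 112
= -159

a_17 = -159


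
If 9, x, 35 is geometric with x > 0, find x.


GM = √(9×35) = √315 = 17.7482

GM = 17.7482


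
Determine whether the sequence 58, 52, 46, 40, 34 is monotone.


Differences: -6, -6, -6, -6
All differences < 0 → strictly DECREASING

Monotonically decreasing


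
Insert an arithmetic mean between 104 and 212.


AM = (104 + 212)/2 = 316/2 = 158

AM = 158


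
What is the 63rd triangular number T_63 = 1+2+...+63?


n(n+1)/2 = 63×64/2 = 4032/2 = 2016

Σk = 2016


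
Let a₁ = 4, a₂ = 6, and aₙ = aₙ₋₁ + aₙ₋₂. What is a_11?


Computing iteratively: 4, 6, 10, 16, 26, 42, 68, 110, 178, 288, 466
a_11 = 466

a_11 = 466


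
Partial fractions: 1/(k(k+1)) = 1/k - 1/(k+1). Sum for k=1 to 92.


1/(k(k+1)) = 1/k - 1/(k+1) (partial fractions)
Telescoping: Σ = 1 - 1/93 = 92/93

Sum = 92/93


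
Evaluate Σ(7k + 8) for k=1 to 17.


Σ(7k+8) = 7·Σk + 8·n
= 7·153 + 8·17
= 1071 + 136 = 1207

Σ = 1207


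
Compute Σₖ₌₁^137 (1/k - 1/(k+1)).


Telescoping: adjacent terms cancel.
= 1/1 - 1/138
= 1 - 1/138 = 137/138

Sum = 137/138


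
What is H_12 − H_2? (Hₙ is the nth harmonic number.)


Σₖ₌3^12 1/k = 1/3 + 1/4 + 1/5 + 1/6 + 1/7 + 1/8 + 1/9 + 1/10 + 1/11 + 1/12
= 44441/27720
≈ 1.6032

Sum = 44441/27720 ≈ 1.6032


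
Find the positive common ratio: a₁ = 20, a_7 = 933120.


r^(n-1) = aₙ/a₁
r^6 = 933120/20 = 46656
r = 46656^(1/6)
= ±6; taking r > 0 gives r = 6

r = 6


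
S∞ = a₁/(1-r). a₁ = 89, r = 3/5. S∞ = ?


S∞ = a₁/(1-r) = 89/(1 - 3/5)
= 89/(2/5)
= 445/2

S∞ = 445/2


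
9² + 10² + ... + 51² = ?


Σₖ₌9^51 k² = Σₖ₌₁^51 k² − Σₖ₌₁^8 k²
= 51·52·103/6 − 8·9·17/6
= 45526 − 204 = 45322

Σk² = 45322


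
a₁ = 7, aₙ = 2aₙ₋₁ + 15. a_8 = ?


Computing step by step:
a_1 = 7
a_2 = 29
a_3 = 73
a_4 = 161
a_5 = 337
a_6 = 689
a_7 = 1393
a_8 = 2801


a_8 = 2801


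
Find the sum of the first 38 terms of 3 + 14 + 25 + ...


aₙ = 3 + (38-1)×11 = 410
Sₙ = n(a₁+aₙ)/2 = 38×(3+410)/2
= 38×413/2 = 7847

S_38 = 7847


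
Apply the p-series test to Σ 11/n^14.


p-series test: Σ c/n^p converges if p > 1, diverges if p ≤ 1 (constant c > 0 doesn't affect convergence).
p = 14
14 > 1 → CONVERGES

Converges (p = 14 > 1)


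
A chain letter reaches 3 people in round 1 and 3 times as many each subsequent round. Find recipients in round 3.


aₙ = a₁·r^(n-1)
= 3×3^2
= 3×9
= 27

a_3 = 27


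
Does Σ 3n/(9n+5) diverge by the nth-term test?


lim(n→∞) 3n/(9n+5) = 3/9 = 1/3  (divide numerator and denominator by n)
lim aₙ = 1/3 ≠ 0 → series DIVERGES

Diverges (lim aₙ = 1/3 ≠ 0)


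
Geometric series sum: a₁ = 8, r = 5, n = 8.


Sₙ = 8×(5^8 - 1)/(5 - 1)
= 8×(390625 - 1)/4
= 8×390624/4
= 781248

S_8 = 781248


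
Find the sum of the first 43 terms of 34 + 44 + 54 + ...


aₙ = 34 + (43-1)×10 = 454
Sₙ = n(a₁+aₙ)/2 = 43×(34+454)/2
= 43×488/2 = 10492

S_43 = 10492


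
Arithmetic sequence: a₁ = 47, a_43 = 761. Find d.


d = (aₙ - a₁)/(n-1)
= (761 - 47)/(43-1)
= 714/42 = 17

d = 17


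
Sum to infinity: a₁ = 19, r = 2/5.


S∞ = a₁/(1-r) = 19/(1 - 2/5)
= 19/(3/5)
= 95/3

S∞ = 95/3


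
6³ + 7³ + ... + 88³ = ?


Σₖ₌6^88 k³ = [88·89/2]² − [5·6/2]²
= 15335056 − 225 = 15334831

Σk³ = 15334831


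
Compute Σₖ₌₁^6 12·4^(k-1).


Sₙ = 12×(4^6 - 1)/(4 - 1)
= 12×(4096 - 1)/3
= 12×4095/3
= 16380

S_6 = 16380


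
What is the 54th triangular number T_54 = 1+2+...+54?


n(n+1)/2 = 54×55/2 = 2970/2 = 1485

Σk = 1485


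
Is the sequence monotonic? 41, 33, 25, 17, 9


Differences: -8, -8, -8, -8
All differences < 0 → strictly DECREASING

Monotonically decreasing


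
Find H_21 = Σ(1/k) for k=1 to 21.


H_21 = 1/1 + 1/2 + 1/3 + ... + 1/21
= 18858053/5173168
≈ 3.6454

H_21 = 18858053/5173168 ≈ 3.6454


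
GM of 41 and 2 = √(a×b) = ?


GM = √(41×2) = √82 = 9.0554

GM = 9.0554


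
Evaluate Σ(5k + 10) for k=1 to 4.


Σ(5k+10) = 5·Σk + 10·n
= 5·10 + 10·4
= 50 + 40 = 90

Σ = 90


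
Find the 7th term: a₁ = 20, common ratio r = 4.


aₙ = a₁·r^(n-1)
= 20×4^6
= 20×4096
= 81920

a_7 = 81920


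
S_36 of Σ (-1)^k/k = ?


S = -1 + 1/2 - 1/3 + 1/4 - 1/5 + 1/6 - 1/7 + 1/8 ± ...
= -0.6795
(Full series converges to -ln(2) ≈ -0.6931)

S_36 = -0.6795


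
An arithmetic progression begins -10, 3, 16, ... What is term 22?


aₙ = a₁ + (n-1)d
= -10 + (22-1)×13
= -10 + 273
= 263

a_22 = 263


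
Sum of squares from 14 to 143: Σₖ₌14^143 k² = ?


Σₖ₌14^143 k² = Σₖ₌₁^143 k² − Σₖ₌₁^13 k²
= 143·144·287/6 − 13·14·27/6
= 984984 − 819 = 984165

Σk² = 984165


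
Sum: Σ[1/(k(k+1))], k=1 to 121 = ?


1/(k(k+1)) = 1/k - 1/(k+1) (partial fractions)
Telescoping: Σ = 1 - 1/122 = 121/122

Sum = 121/122


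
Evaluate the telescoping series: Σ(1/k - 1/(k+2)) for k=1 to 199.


Telescoping with gap 2: two head and two tail terms survive.
= (1 + 1/2) - (1/200 + 1/201)
= 3/2 - 1/200 - 1/201 = 59899/40200

Sum = 59899/40200


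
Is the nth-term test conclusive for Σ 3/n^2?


lim(n→∞) 3/n^2 = 0
lim aₙ = 0 → nth-term test is INCONCLUSIVE
(Need other tests; this is actually a convergent p-series with p=2 > 1)

Inconclusive (lim aₙ = 0; need another test)
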